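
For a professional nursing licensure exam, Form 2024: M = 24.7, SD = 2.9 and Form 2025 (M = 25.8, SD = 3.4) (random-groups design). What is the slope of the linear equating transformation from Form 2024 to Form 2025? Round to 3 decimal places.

1.172

A = SD_Y / SD_X = 3.4 / 2.9 = 1.172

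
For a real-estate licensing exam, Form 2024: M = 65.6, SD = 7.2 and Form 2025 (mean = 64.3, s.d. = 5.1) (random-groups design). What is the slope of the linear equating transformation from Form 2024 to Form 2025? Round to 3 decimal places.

A = SD_Y / SD_X = 5.1 / 7.2 = 0.708

0.708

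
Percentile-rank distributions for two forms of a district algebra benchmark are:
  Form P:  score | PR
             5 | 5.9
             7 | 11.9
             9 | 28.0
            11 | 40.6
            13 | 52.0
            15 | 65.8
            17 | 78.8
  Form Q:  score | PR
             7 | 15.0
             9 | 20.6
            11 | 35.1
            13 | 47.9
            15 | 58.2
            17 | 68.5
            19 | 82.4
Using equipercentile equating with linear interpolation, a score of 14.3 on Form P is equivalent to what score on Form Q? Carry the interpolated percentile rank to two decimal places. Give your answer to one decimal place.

15.5

PR of 14.3 on Form P: 52.0 + (14.3 − 13)/(15 − 13) × (65.8 − 52.0) = 60.97
On Form Q, PR 60.97 falls between score 15 (PR 58.2) and 17 (PR 68.5).
Interpolate: 15 + (60.97 − 58.2)/(68.5 − 58.2) × (17 − 15) = 15.5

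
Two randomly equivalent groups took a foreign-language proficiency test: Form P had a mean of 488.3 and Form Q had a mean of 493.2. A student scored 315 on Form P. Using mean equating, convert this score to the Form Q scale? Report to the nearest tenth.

319.9

Mean equating: y = x + (M_Y − M_X) = 315 + (493.2 − 488.3) = 319.9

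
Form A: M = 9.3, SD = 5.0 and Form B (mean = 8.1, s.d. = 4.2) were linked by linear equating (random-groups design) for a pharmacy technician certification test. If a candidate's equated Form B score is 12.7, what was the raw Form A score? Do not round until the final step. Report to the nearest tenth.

14.8

Invert y = (SD_Y/SD_X)(x − M_X) + M_Y:
x = (SD_X/SD_Y)(y − M_Y) + M_X = (5.0/4.2)(12.7 − 8.1) + 9.3
x = 1.190476 × 4.600 + 9.3 = 14.8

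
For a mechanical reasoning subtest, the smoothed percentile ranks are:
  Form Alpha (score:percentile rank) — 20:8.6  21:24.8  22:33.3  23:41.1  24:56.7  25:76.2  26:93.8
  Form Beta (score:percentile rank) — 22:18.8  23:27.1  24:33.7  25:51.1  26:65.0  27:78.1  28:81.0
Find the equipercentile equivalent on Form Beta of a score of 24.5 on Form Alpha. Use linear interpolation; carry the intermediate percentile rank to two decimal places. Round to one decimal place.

26.1

PR of 24.5 on Form Alpha: 56.7 + (24.5 − 24)/(25 − 24) × (76.2 − 56.7) = 66.45
On Form Beta, PR 66.45 falls between score 26 (PR 65.0) and 27 (PR 78.1).
Interpolate: 26 + (66.45 − 65.0)/(78.1 − 65.0) × (27 − 26) = 26.1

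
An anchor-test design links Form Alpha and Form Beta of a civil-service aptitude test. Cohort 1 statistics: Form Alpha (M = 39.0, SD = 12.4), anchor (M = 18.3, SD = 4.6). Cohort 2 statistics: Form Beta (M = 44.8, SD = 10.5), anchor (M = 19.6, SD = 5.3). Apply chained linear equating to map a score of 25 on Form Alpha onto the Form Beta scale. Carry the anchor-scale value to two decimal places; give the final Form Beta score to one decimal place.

Form Alpha → anchor (Cohort 1): v = (4.6/12.4)(25 − 39.0) + 18.3 = 13.11
anchor → Form Beta (Cohort 2): y = (10.5/5.3)(13.11 − 19.6) + 44.8 = 31.9

31.9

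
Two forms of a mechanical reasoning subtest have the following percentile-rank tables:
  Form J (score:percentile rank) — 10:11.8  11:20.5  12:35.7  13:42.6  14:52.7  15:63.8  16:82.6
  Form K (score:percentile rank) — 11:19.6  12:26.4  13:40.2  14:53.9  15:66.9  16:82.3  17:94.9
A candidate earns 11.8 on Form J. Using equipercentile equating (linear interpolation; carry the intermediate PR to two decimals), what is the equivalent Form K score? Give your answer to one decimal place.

12.5

PR of 11.8 on Form J: 20.5 + (11.8 − 11)/(12 − 11) × (35.7 − 20.5) = 32.66
On Form K, PR 32.66 falls between score 12 (PR 26.4) and 13 (PR 40.2).
Interpolate: 12 + (32.66 − 26.4)/(40.2 − 26.4) × (13 − 12) = 12.5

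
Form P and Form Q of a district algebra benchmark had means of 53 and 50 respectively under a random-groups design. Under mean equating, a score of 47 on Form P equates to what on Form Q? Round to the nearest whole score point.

Mean equating: y = x + (M_Y − M_X) = 47 + (50 − 53) = 44

44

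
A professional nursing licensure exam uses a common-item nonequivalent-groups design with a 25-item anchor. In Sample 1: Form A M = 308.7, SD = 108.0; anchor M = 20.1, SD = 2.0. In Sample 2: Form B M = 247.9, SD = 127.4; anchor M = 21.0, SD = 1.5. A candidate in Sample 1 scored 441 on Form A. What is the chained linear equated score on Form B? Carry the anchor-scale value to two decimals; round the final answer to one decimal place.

Form A → anchor (Sample 1): v = (2.0/108.0)(441 − 308.7) + 20.1 = 22.55
anchor → Form B (Sample 2): y = (127.4/1.5)(22.55 − 21.0) + 247.9 = 379.5

379.5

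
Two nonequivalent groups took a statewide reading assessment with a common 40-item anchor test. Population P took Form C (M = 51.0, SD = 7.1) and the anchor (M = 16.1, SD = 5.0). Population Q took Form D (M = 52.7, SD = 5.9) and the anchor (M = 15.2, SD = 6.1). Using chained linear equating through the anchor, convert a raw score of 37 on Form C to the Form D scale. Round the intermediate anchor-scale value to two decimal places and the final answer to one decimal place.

Form C → anchor (Population P): v = (5.0/7.1)(37 − 51.0) + 16.1 = 6.24
anchor → Form D (Population Q): y = (5.9/6.1)(6.24 − 15.2) + 52.7 = 44.0

44.0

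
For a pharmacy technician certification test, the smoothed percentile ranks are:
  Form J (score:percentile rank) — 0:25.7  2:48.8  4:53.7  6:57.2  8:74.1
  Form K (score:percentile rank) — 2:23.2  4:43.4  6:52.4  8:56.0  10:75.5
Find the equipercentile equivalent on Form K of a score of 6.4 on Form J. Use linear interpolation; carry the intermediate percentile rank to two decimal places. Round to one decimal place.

8.5

PR of 6.4 on Form J: 57.2 + (6.4 − 6)/(8 − 6) × (74.1 − 57.2) = 60.58
On Form K, PR 60.58 falls between score 8 (PR 56.0) and 10 (PR 75.5).
Interpolate: 8 + (60.58 − 56.0)/(75.5 − 56.0) × (10 − 8) = 8.5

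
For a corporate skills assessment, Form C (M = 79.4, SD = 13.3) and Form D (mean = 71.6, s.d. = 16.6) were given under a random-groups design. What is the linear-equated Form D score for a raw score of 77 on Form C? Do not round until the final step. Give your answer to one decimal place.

Linear equating: y = (SD_Y/SD_X)(x − M_X) + M_Y
y = (16.6/13.3)(77 − 79.4) + 71.6
y = 1.248120 × -2.4 + 71.6 = -2.9955 + 71.6 = 68.6

68.6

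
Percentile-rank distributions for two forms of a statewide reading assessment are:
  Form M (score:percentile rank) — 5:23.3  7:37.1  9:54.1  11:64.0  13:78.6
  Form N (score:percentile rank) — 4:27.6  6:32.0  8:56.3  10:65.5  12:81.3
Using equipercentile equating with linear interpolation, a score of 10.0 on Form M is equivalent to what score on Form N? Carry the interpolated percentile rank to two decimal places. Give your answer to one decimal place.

8.6

PR of 10.0 on Form M: 54.1 + (10.0 − 9)/(11 − 9) × (64.0 − 54.1) = 59.05
On Form N, PR 59.05 falls between score 8 (PR 56.3) and 10 (PR 65.5).
Interpolate: 8 + (59.05 − 56.3)/(65.5 − 56.3) × (10 − 8) = 8.6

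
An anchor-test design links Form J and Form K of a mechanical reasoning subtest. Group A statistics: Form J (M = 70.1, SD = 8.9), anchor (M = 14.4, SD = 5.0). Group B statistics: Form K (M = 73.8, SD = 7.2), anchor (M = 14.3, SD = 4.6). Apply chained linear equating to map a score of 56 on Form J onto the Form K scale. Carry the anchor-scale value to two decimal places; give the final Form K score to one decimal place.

Form J → anchor (Group A): v = (5.0/8.9)(56 − 70.1) + 14.4 = 6.48
anchor → Form K (Group B): y = (7.2/4.6)(6.48 − 14.3) + 73.8 = 61.6

61.6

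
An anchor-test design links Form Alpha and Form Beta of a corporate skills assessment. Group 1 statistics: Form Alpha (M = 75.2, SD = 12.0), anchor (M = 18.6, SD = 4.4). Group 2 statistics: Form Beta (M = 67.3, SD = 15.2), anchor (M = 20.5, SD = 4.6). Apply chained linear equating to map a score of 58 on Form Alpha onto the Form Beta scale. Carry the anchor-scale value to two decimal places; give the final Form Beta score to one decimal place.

Form Alpha → anchor (Group 1): v = (4.4/12.0)(58 − 75.2) + 18.6 = 12.29
anchor → Form Beta (Group 2): y = (15.2/4.6)(12.29 − 20.5) + 67.3 = 40.2

40.2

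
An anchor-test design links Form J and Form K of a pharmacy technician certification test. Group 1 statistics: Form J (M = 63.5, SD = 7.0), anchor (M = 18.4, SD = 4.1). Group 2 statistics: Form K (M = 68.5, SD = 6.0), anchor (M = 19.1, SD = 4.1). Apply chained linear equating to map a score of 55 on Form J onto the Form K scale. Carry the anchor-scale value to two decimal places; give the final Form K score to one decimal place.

Form J → anchor (Group 1): v = (4.1/7.0)(55 − 63.5) + 18.4 = 13.42
anchor → Form K (Group 2): y = (6.0/4.1)(13.42 − 19.1) + 68.5 = 60.2

60.2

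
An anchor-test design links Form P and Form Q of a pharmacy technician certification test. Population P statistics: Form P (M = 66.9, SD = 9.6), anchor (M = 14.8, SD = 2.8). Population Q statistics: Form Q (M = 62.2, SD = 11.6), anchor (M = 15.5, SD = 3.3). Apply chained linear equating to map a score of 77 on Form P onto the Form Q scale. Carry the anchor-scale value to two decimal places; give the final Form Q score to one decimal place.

Form P → anchor (Population P): v = (2.8/9.6)(77 − 66.9) + 14.8 = 17.75
anchor → Form Q (Population Q): y = (11.6/3.3)(17.75 − 15.5) + 62.2 = 70.1

70.1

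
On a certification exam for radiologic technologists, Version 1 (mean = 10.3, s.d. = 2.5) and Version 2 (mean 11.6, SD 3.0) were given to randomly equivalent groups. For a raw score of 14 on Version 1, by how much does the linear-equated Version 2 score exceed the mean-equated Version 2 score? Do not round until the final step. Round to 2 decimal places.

Mean-equated: 14 + (11.6 − 10.3) = 15.30
Linear-equated: (3.0/2.5)(14 − 10.3) + 11.6 = 16.040
Difference = 16.040 − 15.30 = 0.74

0.74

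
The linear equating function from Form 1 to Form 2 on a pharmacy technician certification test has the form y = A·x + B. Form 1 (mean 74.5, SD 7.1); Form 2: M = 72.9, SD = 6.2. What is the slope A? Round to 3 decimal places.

A = SD_Y / SD_X = 6.2 / 7.1 = 0.873

0.873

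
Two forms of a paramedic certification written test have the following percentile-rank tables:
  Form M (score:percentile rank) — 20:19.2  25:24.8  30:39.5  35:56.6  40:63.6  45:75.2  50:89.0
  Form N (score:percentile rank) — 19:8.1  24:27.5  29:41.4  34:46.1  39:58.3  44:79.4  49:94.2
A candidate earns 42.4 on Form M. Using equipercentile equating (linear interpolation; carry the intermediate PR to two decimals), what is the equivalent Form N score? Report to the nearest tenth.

41.6

PR of 42.4 on Form M: 63.6 + (42.4 − 40)/(45 − 40) × (75.2 − 63.6) = 69.17
On Form N, PR 69.17 falls between score 39 (PR 58.3) and 44 (PR 79.4).
Interpolate: 39 + (69.17 − 58.3)/(79.4 − 58.3) × (44 − 39) = 41.6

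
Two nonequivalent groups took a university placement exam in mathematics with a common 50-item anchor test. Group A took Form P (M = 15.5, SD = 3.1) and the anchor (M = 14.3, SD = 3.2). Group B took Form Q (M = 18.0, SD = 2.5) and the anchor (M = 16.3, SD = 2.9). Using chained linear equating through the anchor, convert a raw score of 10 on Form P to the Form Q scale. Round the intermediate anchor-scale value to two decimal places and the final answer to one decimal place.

Form P → anchor (Group A): v = (3.2/3.1)(10 − 15.5) + 14.3 = 8.62
anchor → Form Q (Group B): y = (2.5/2.9)(8.62 − 16.3) + 18.0 = 11.4

11.4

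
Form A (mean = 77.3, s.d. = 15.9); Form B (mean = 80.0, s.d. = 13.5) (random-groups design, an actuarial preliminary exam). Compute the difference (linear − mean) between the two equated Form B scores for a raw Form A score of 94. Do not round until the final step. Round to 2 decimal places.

Mean-equated: 94 + (80.0 − 77.3) = 96.70
Linear-equated: (13.5/15.9)(94 − 77.3) + 80.0 = 94.179
Difference = 94.179 − 96.70 = -2.52

-2.52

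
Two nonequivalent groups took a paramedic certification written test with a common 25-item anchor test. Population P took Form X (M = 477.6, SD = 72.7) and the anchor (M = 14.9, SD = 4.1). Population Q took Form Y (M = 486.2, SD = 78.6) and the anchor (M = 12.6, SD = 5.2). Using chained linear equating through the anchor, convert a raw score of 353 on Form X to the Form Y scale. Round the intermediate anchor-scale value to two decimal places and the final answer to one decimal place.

Form X → anchor (Population P): v = (4.1/72.7)(353 − 477.6) + 14.9 = 7.87
anchor → Form Y (Population Q): y = (78.6/5.2)(7.87 − 12.6) + 486.2 = 414.7

414.7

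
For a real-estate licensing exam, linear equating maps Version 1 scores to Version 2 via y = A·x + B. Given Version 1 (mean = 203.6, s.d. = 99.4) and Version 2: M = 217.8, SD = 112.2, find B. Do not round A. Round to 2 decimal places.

-12.02

A = SD_Y / SD_X = 112.2 / 99.4 = 1.128773
B = M_Y − A·M_X = 217.8 − 1.128773 × 203.6 = -12.02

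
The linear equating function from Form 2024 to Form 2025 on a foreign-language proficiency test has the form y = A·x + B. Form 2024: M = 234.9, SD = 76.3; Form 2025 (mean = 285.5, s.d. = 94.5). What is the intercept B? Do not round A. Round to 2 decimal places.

A = SD_Y / SD_X = 94.5 / 76.3 = 1.238532
B = M_Y − A·M_X = 285.5 − 1.238532 × 234.9 = -5.43

-5.43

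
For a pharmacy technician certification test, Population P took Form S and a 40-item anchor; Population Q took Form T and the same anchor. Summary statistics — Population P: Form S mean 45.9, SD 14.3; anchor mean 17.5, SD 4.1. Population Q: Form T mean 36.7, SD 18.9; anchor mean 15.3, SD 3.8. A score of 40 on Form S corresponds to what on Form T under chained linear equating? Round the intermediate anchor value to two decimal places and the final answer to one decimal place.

39.2

Form S → anchor (Population P): v = (4.1/14.3)(40 − 45.9) + 17.5 = 15.81
anchor → Form T (Population Q): y = (18.9/3.8)(15.81 − 15.3) + 36.7 = 39.2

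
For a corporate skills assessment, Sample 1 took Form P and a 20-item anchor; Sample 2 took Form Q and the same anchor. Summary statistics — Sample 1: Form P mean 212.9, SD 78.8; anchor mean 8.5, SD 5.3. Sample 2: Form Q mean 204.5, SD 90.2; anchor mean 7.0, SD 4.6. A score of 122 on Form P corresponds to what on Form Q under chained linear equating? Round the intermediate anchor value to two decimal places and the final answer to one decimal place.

114.1

Form P → anchor (Sample 1): v = (5.3/78.8)(122 − 212.9) + 8.5 = 2.39
anchor → Form Q (Sample 2): y = (90.2/4.6)(2.39 − 7.0) + 204.5 = 114.1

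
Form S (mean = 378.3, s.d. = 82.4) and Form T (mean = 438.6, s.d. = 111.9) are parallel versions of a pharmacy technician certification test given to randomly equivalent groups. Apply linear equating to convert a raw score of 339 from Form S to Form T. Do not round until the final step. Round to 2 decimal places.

Linear equating: y = (SD_Y/SD_X)(x − M_X) + M_Y
y = (111.9/82.4)(339 − 378.3) + 438.6
y = 1.358010 × -39.3 + 438.6 = -53.3698 + 438.6 = 385.23

385.23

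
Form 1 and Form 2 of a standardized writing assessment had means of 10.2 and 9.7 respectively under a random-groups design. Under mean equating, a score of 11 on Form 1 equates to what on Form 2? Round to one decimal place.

10.5

Mean equating: y = x + (M_Y − M_X) = 11 + (9.7 − 10.2) = 10.5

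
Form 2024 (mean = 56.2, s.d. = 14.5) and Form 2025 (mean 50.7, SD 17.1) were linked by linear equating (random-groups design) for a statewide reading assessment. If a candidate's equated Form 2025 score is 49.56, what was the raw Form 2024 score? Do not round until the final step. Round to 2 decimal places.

Invert y = (SD_Y/SD_X)(x − M_X) + M_Y:
x = (SD_X/SD_Y)(y − M_Y) + M_X = (14.5/17.1)(49.56 − 50.7) + 56.2
x = 0.847953 × -1.140 + 56.2 = 55.23

55.23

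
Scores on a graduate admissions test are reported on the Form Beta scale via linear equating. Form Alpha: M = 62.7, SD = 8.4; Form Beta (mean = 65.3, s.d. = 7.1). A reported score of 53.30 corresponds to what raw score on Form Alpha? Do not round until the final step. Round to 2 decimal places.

48.50

Invert y = (SD_Y/SD_X)(x − M_X) + M_Y:
x = (SD_X/SD_Y)(y − M_Y) + M_X = (8.4/7.1)(53.30 − 65.3) + 62.7
x = 1.183099 × -12.000 + 62.7 = 48.50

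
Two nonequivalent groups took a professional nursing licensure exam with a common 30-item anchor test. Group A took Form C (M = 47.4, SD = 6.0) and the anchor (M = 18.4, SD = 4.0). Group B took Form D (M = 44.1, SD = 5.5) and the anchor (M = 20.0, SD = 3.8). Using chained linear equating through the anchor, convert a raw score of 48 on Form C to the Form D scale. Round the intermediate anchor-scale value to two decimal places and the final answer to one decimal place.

42.4

Form C → anchor (Group A): v = (4.0/6.0)(48 − 47.4) + 18.4 = 18.80
anchor → Form D (Group B): y = (5.5/3.8)(18.80 − 20.0) + 44.1 = 42.4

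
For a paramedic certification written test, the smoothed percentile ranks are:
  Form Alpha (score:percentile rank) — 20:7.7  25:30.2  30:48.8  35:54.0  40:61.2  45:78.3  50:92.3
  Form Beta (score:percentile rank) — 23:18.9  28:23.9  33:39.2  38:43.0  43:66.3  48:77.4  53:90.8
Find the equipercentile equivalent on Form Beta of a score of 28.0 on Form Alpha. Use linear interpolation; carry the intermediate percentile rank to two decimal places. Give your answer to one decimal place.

35.8

PR of 28.0 on Form Alpha: 30.2 + (28.0 − 25)/(30 − 25) × (48.8 − 30.2) = 41.36
On Form Beta, PR 41.36 falls between score 33 (PR 39.2) and 38 (PR 43.0).
Interpolate: 33 + (41.36 − 39.2)/(43.0 − 39.2) × (38 − 33) = 35.8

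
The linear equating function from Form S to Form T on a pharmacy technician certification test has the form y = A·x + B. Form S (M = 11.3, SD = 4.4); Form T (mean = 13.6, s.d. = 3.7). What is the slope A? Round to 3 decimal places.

A = SD_Y / SD_X = 3.7 / 4.4 = 0.841

0.841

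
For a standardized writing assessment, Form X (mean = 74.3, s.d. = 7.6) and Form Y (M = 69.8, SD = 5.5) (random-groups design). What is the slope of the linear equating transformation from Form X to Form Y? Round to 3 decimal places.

A = SD_Y / SD_X = 5.5 / 7.6 = 0.724

0.724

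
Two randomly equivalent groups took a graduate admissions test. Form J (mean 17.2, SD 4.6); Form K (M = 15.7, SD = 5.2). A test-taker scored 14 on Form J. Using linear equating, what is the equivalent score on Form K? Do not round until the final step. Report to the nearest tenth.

12.1

Linear equating: y = (SD_Y/SD_X)(x − M_X) + M_Y
y = (5.2/4.6)(14 − 17.2) + 15.7
y = 1.130435 × -3.2 + 15.7 = -3.6174 + 15.7 = 12.1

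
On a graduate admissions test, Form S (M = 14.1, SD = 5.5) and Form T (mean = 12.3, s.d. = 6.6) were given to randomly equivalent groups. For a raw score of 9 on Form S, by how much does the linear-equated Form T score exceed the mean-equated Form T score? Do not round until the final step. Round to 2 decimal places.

Mean-equated: 9 + (12.3 − 14.1) = 7.20
Linear-equated: (6.6/5.5)(9 − 14.1) + 12.3 = 6.180
Difference = 6.180 − 7.20 = -1.02

-1.02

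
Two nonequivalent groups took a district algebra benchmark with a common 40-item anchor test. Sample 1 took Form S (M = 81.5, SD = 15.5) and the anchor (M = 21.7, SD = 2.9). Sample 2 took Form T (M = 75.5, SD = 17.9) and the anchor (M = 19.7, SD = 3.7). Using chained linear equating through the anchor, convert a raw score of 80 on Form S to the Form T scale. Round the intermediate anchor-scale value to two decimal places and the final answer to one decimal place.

Form S → anchor (Sample 1): v = (2.9/15.5)(80 − 81.5) + 21.7 = 21.42
anchor → Form T (Sample 2): y = (17.9/3.7)(21.42 − 19.7) + 75.5 = 83.8

83.8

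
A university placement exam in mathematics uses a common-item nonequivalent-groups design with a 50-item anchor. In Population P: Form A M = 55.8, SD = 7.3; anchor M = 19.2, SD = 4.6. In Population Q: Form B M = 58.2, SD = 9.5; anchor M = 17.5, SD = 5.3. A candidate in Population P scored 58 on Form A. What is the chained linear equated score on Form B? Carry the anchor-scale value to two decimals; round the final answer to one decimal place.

63.7

Form A → anchor (Population P): v = (4.6/7.3)(58 − 55.8) + 19.2 = 20.59
anchor → Form B (Population Q): y = (9.5/5.3)(20.59 − 17.5) + 58.2 = 63.7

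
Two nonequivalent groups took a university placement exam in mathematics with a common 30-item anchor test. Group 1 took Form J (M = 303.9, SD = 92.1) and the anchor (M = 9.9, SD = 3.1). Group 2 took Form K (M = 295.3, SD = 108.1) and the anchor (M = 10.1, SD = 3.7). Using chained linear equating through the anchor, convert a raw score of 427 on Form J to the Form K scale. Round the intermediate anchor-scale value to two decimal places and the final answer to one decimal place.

410.4

Form J → anchor (Group 1): v = (3.1/92.1)(427 − 303.9) + 9.9 = 14.04
anchor → Form K (Group 2): y = (108.1/3.7)(14.04 − 10.1) + 295.3 = 410.4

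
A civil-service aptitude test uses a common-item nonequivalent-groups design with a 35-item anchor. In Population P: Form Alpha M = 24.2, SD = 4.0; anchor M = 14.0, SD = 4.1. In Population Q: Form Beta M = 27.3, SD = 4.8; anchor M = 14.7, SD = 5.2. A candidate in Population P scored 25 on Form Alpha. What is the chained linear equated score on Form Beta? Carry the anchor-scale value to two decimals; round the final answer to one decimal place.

27.4

Form Alpha → anchor (Population P): v = (4.1/4.0)(25 − 24.2) + 14.0 = 14.82
anchor → Form Beta (Population Q): y = (4.8/5.2)(14.82 − 14.7) + 27.3 = 27.4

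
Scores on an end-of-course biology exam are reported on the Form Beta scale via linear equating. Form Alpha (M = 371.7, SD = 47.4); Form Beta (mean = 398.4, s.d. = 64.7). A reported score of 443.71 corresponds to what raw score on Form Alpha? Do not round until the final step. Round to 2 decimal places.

Invert y = (SD_Y/SD_X)(x − M_X) + M_Y:
x = (SD_X/SD_Y)(y − M_Y) + M_X = (47.4/64.7)(443.71 − 398.4) + 371.7
x = 0.732612 × 45.310 + 371.7 = 404.89

404.89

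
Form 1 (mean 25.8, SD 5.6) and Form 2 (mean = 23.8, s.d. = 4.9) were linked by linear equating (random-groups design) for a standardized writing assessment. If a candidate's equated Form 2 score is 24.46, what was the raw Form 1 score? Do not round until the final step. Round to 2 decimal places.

26.55

Invert y = (SD_Y/SD_X)(x − M_X) + M_Y:
x = (SD_X/SD_Y)(y − M_Y) + M_X = (5.6/4.9)(24.46 − 23.8) + 25.8
x = 1.142857 × 0.660 + 25.8 = 26.55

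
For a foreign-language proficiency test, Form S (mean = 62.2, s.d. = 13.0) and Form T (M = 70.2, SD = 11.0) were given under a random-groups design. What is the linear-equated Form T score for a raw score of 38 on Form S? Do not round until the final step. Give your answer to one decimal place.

49.7

Linear equating: y = (SD_Y/SD_X)(x − M_X) + M_Y
y = (11.0/13.0)(38 − 62.2) + 70.2
y = 0.846154 × -24.2 + 70.2 = -20.4769 + 70.2 = 49.7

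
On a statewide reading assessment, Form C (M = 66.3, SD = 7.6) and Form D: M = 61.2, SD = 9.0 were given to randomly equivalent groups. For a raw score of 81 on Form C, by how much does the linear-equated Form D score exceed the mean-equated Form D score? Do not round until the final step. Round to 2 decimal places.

Mean-equated: 81 + (61.2 − 66.3) = 75.90
Linear-equated: (9.0/7.6)(81 − 66.3) + 61.2 = 78.608
Difference = 78.608 − 75.90 = 2.71

2.71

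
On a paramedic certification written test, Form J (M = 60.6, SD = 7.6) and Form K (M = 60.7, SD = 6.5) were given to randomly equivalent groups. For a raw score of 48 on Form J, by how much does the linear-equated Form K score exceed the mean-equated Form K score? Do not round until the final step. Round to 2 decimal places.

Mean-equated: 48 + (60.7 − 60.6) = 48.10
Linear-equated: (6.5/7.6)(48 − 60.6) + 60.7 = 49.924
Difference = 49.924 − 48.10 = 1.82

1.82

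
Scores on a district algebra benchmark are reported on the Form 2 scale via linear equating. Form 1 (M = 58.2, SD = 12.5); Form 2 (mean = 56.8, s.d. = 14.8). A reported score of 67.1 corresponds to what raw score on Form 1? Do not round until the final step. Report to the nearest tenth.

66.9

Invert y = (SD_Y/SD_X)(x − M_X) + M_Y:
x = (SD_X/SD_Y)(y − M_Y) + M_X = (12.5/14.8)(67.1 − 56.8) + 58.2
x = 0.844595 × 10.300 + 58.2 = 66.9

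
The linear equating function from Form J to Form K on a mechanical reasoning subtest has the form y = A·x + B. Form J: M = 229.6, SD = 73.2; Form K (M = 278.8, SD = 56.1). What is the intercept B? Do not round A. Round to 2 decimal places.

102.84

A = SD_Y / SD_X = 56.1 / 73.2 = 0.766393
B = M_Y − A·M_X = 278.8 − 0.766393 × 229.6 = 102.84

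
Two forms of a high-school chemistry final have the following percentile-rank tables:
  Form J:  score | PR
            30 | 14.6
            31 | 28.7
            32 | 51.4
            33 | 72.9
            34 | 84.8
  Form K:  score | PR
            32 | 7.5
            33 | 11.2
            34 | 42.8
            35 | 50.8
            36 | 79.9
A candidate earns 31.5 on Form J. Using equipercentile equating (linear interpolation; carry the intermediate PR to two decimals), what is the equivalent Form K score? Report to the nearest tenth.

PR of 31.5 on Form J: 28.7 + (31.5 − 31)/(32 − 31) × (51.4 − 28.7) = 40.05
On Form K, PR 40.05 falls between score 33 (PR 11.2) and 34 (PR 42.8).
Interpolate: 33 + (40.05 − 11.2)/(42.8 − 11.2) × (34 − 33) = 33.9

33.9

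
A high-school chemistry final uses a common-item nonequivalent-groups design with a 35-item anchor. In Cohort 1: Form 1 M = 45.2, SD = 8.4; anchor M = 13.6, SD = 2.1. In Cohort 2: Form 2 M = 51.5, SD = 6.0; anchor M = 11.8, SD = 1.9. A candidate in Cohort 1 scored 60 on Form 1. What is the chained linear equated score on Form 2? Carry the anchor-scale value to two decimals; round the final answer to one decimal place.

Form 1 → anchor (Cohort 1): v = (2.1/8.4)(60 − 45.2) + 13.6 = 17.30
anchor → Form 2 (Cohort 2): y = (6.0/1.9)(17.30 − 11.8) + 51.5 = 68.9

68.9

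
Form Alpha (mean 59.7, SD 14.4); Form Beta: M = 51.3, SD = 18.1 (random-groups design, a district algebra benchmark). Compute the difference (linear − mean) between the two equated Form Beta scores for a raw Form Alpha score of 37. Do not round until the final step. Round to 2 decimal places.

Mean-equated: 37 + (51.3 − 59.7) = 28.60
Linear-equated: (18.1/14.4)(37 − 59.7) + 51.3 = 22.767
Difference = 22.767 − 28.60 = -5.83

-5.83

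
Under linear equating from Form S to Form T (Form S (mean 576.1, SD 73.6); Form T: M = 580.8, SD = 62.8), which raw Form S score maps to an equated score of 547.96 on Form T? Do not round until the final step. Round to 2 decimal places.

Invert y = (SD_Y/SD_X)(x − M_X) + M_Y:
x = (SD_X/SD_Y)(y − M_Y) + M_X = (73.6/62.8)(547.96 − 580.8) + 576.1
x = 1.171975 × -32.840 + 576.1 = 537.61

537.61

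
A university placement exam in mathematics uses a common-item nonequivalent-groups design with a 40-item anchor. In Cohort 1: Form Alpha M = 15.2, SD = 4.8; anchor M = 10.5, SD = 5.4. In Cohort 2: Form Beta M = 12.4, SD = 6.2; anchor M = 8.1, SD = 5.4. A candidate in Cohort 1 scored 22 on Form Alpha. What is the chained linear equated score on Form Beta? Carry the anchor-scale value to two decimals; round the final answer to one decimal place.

Form Alpha → anchor (Cohort 1): v = (5.4/4.8)(22 − 15.2) + 10.5 = 18.15
anchor → Form Beta (Cohort 2): y = (6.2/5.4)(18.15 − 8.1) + 12.4 = 23.9

23.9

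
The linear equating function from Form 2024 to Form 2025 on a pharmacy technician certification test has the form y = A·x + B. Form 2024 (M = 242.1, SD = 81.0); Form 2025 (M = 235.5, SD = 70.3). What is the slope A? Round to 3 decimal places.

0.868

A = SD_Y / SD_X = 70.3 / 81.0 = 0.868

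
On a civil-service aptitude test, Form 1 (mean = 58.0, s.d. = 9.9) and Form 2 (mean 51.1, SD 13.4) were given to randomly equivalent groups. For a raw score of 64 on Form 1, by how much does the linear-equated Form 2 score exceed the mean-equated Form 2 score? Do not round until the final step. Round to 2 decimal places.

Mean-equated: 64 + (51.1 − 58.0) = 57.10
Linear-equated: (13.4/9.9)(64 − 58.0) + 51.1 = 59.221
Difference = 59.221 − 57.10 = 2.12

2.12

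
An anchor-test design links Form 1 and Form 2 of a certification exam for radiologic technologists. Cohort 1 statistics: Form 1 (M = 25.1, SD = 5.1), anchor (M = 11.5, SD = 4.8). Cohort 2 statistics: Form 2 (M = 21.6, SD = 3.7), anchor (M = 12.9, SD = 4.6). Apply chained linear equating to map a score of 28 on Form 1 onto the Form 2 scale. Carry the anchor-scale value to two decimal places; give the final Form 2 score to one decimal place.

Form 1 → anchor (Cohort 1): v = (4.8/5.1)(28 − 25.1) + 11.5 = 14.23
anchor → Form 2 (Cohort 2): y = (3.7/4.6)(14.23 − 12.9) + 21.6 = 22.7

22.7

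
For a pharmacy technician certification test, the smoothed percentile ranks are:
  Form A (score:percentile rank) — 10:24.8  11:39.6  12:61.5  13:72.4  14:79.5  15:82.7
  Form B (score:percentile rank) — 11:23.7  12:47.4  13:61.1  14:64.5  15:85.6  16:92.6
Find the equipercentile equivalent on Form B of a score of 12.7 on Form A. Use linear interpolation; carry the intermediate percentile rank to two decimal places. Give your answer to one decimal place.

PR of 12.7 on Form A: 61.5 + (12.7 − 12)/(13 − 12) × (72.4 − 61.5) = 69.13
On Form B, PR 69.13 falls between score 14 (PR 64.5) and 15 (PR 85.6).
Interpolate: 14 + (69.13 − 64.5)/(85.6 − 64.5) × (15 − 14) = 14.2

14.2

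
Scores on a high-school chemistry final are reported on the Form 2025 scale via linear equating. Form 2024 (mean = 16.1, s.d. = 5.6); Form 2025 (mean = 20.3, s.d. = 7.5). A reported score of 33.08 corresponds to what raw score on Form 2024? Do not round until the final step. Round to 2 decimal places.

Invert y = (SD_Y/SD_X)(x − M_X) + M_Y:
x = (SD_X/SD_Y)(y − M_Y) + M_X = (5.6/7.5)(33.08 − 20.3) + 16.1
x = 0.746667 × 12.780 + 16.1 = 25.64

25.64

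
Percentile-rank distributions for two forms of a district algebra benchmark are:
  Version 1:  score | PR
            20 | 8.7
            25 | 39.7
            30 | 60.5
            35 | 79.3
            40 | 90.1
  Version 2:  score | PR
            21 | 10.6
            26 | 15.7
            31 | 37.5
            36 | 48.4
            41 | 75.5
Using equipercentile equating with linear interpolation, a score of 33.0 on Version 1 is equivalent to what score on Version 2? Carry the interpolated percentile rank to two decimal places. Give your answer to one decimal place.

40.3

PR of 33.0 on Version 1: 60.5 + (33.0 − 30)/(35 − 30) × (79.3 − 60.5) = 71.78
On Version 2, PR 71.78 falls between score 36 (PR 48.4) and 41 (PR 75.5).
Interpolate: 36 + (71.78 − 48.4)/(75.5 − 48.4) × (41 − 36) = 40.3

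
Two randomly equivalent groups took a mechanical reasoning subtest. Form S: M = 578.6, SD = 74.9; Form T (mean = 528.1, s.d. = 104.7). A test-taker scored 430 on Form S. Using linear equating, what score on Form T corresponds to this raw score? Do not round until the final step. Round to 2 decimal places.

Linear equating: y = (SD_Y/SD_X)(x − M_X) + M_Y
y = (104.7/74.9)(430 − 578.6) + 528.1
y = 1.397864 × -148.6 + 528.1 = -207.7226 + 528.1 = 320.38

320.38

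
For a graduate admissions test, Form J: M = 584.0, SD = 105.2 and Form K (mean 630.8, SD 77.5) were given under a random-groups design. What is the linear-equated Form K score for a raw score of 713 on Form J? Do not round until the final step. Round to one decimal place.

725.8

Linear equating: y = (SD_Y/SD_X)(x − M_X) + M_Y
y = (77.5/105.2)(713 − 584.0) + 630.8
y = 0.736692 × 129.0 + 630.8 = 95.0333 + 630.8 = 725.8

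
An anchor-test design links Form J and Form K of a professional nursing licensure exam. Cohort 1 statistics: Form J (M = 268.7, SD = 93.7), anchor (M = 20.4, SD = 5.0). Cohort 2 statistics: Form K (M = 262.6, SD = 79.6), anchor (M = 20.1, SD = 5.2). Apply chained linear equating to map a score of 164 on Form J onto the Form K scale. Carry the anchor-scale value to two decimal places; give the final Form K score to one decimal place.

Form J → anchor (Cohort 1): v = (5.0/93.7)(164 − 268.7) + 20.4 = 14.81
anchor → Form K (Cohort 2): y = (79.6/5.2)(14.81 − 20.1) + 262.6 = 181.6

181.6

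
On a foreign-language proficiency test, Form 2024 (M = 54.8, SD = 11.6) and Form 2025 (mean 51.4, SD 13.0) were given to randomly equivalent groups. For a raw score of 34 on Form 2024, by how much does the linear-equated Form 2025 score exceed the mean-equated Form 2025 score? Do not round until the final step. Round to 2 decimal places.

Mean-equated: 34 + (51.4 − 54.8) = 30.60
Linear-equated: (13.0/11.6)(34 − 54.8) + 51.4 = 28.090
Difference = 28.090 − 30.60 = -2.51

-2.51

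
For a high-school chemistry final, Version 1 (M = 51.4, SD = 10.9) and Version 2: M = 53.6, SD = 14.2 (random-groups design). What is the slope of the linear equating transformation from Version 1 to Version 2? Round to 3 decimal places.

A = SD_Y / SD_X = 14.2 / 10.9 = 1.303

1.303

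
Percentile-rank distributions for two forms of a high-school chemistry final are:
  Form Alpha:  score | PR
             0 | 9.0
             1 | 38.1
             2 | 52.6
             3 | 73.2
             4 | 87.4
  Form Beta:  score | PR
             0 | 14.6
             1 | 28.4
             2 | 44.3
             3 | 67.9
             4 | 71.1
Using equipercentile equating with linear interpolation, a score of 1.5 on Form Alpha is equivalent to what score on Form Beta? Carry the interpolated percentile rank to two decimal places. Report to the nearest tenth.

PR of 1.5 on Form Alpha: 38.1 + (1.5 − 1)/(2 − 1) × (52.6 − 38.1) = 45.35
On Form Beta, PR 45.35 falls between score 2 (PR 44.3) and 3 (PR 67.9).
Interpolate: 2 + (45.35 − 44.3)/(67.9 − 44.3) × (3 − 2) = 2.0

2.0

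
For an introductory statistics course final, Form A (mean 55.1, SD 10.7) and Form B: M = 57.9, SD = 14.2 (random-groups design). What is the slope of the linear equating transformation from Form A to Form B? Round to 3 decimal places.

1.327

A = SD_Y / SD_X = 14.2 / 10.7 = 1.327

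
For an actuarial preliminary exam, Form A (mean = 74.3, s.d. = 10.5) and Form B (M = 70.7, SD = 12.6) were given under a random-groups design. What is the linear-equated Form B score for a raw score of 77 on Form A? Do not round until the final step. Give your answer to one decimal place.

Linear equating: y = (SD_Y/SD_X)(x − M_X) + M_Y
y = (12.6/10.5)(77 − 74.3) + 70.7
y = 1.200000 × 2.7 + 70.7 = 3.2400 + 70.7 = 73.9

73.9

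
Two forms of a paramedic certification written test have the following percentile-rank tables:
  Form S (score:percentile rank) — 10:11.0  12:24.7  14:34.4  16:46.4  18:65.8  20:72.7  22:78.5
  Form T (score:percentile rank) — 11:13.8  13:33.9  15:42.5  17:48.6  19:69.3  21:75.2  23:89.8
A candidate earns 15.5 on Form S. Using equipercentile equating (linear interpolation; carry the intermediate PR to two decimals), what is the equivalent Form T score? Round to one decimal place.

PR of 15.5 on Form S: 34.4 + (15.5 − 14)/(16 − 14) × (46.4 − 34.4) = 43.40
On Form T, PR 43.40 falls between score 15 (PR 42.5) and 17 (PR 48.6).
Interpolate: 15 + (43.40 − 42.5)/(48.6 − 42.5) × (17 − 15) = 15.3

15.3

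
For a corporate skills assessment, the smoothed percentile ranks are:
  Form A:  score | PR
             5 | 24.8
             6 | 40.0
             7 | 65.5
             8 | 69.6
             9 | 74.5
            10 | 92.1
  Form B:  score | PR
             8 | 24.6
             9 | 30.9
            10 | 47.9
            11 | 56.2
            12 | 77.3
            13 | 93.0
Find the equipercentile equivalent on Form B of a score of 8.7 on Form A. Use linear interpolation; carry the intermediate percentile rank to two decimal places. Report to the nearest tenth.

11.8

PR of 8.7 on Form A: 69.6 + (8.7 − 8)/(9 − 8) × (74.5 − 69.6) = 73.03
On Form B, PR 73.03 falls between score 11 (PR 56.2) and 12 (PR 77.3).
Interpolate: 11 + (73.03 − 56.2)/(77.3 − 56.2) × (12 − 11) = 11.8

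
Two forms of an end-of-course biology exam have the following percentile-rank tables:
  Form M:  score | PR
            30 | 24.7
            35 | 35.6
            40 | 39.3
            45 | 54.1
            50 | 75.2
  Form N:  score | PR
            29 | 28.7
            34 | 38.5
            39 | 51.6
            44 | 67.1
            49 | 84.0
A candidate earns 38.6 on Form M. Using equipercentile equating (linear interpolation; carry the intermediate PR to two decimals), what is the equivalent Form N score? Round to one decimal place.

33.9

PR of 38.6 on Form M: 35.6 + (38.6 − 35)/(40 − 35) × (39.3 − 35.6) = 38.26
On Form N, PR 38.26 falls between score 29 (PR 28.7) and 34 (PR 38.5).
Interpolate: 29 + (38.26 − 28.7)/(38.5 − 28.7) × (34 − 29) = 33.9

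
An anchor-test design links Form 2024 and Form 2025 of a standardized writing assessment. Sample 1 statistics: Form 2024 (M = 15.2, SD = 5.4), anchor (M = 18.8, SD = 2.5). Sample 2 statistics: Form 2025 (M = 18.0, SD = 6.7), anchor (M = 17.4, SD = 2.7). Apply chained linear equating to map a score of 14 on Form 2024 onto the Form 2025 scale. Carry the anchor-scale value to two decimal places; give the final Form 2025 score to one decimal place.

20.1

Form 2024 → anchor (Sample 1): v = (2.5/5.4)(14 − 15.2) + 18.8 = 18.24
anchor → Form 2025 (Sample 2): y = (6.7/2.7)(18.24 − 17.4) + 18.0 = 20.1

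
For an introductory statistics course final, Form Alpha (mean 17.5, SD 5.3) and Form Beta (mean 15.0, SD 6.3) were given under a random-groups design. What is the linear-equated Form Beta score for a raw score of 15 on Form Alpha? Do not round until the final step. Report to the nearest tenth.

Linear equating: y = (SD_Y/SD_X)(x − M_X) + M_Y
y = (6.3/5.3)(15 − 17.5) + 15.0
y = 1.188679 × -2.5 + 15.0 = -2.9717 + 15.0 = 12.0

12.0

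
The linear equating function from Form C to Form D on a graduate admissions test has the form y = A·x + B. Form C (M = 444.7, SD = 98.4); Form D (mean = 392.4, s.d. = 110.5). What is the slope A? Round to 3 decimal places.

A = SD_Y / SD_X = 110.5 / 98.4 = 1.123

1.123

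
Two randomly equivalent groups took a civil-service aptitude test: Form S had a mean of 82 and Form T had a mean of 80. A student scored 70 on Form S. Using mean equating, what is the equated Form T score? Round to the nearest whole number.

68

Mean equating: y = x + (M_Y − M_X) = 70 + (80 − 82) = 68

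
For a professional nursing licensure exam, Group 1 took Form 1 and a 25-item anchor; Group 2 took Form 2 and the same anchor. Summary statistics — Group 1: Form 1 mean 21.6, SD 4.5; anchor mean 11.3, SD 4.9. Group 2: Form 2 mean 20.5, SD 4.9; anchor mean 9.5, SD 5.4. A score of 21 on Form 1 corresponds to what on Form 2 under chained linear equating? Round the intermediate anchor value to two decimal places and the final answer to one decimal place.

21.5

Form 1 → anchor (Group 1): v = (4.9/4.5)(21 − 21.6) + 11.3 = 10.65
anchor → Form 2 (Group 2): y = (4.9/5.4)(10.65 − 9.5) + 20.5 = 21.5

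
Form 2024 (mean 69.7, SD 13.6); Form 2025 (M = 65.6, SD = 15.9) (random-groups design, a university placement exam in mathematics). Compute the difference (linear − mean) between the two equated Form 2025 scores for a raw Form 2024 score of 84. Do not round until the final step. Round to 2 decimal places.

2.42

Mean-equated: 84 + (65.6 − 69.7) = 79.90
Linear-equated: (15.9/13.6)(84 − 69.7) + 65.6 = 82.318
Difference = 82.318 − 79.90 = 2.42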